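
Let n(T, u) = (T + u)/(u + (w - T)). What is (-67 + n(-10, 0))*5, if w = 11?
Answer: -7085/21 ≈ -337.38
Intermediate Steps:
n(T, u) = (T + u)/(11 + u - T) (n(T, u) = (T + u)/(u + (11 - T)) = (T + u)/(11 + u - T))
(-67 + n(-10, 0))*5 = (-67 + (-10 + 0)/(11 + 0 - 1*(-10)))*5 = (-67 - 10/(11 + 0 + 10))*5 = (-67 - 10/21)*5 = -1417/21*5 = -7085/21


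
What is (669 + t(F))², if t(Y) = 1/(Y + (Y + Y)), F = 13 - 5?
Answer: 257827249/576 ≈ 4.4762e+5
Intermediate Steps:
F = 8
t(Y) = 1/(3*Y) (t(Y) = 1/(Y + 2*Y) = 1/(3*Y))
(669 + t(F))² = (669 + (⅓)/8)² = (669 + (⅓)*(⅛))² = (669 + 1/24)² = (16057/24)² = 257827249/576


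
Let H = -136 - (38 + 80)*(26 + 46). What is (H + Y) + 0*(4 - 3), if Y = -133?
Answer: -8765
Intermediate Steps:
H = -8632 (H = -136 - 118*72 = -136 - 1*8496 = -136 - 8496 = -8632)
(H + Y) + 0*(4 - 3) = (-8632 - 133) + 0*(4 - 3) = -8765 + 0*1 = -8765 + 0 = -8765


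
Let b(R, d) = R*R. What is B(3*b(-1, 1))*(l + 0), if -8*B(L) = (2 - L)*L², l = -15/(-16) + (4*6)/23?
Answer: 6561/2944 ≈ 2.2286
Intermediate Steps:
b(R, d) = R²
l = 729/368 (l = -15*(-1/16) + 24*(1/23) = 15/16 + 24/23 = 729/368 ≈ 1.9810)
B(L) = -L²*(2 - L)/8 (B(L) = -(2 - L)*L²/8 = -L²*(2 - L)/8)
B(3*b(-1, 1))*(l + 0) = ((3*(-1)²)²*(-2 + 3*(-1)²)/8)*(729/368 + 0) = ((3*1)²*(-2 + 3*1)/8)*(729/368) = ((⅛)*3²*(-2 + 3))*(729/368) = ((⅛)*9*1)*(729/368) = (9/8)*(729/368) = 6561/2944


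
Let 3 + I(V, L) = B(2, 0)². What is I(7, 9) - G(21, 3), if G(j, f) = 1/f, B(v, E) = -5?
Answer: 65/3 ≈ 21.667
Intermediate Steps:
I(V, L) = 22 (I(V, L) = -3 + (-5)² = -3 + 25 = 22)
I(7, 9) - G(21, 3) = 22 - 1/3 = 22 - 1*⅓ = 22 - ⅓ = 65/3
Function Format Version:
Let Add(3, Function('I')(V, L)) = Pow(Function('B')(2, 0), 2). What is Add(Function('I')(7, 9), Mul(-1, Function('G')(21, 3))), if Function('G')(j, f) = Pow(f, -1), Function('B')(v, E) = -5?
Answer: Rational(65, 3) ≈ 21.667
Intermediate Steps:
Function('I')(V, L) = 22 (Function('I')(V, L) = Add(-3, Pow(-5, 2)) = Add(-3, 25) = 22)
Add(Function('I')(7, 9), Mul(-1, Function('G')(21, 3))) = Add(22, Mul(-1, Pow(3, -1))) = Add(22, Mul(-1, Rational(1, 3))) = Add(22, Rational(-1, 3)) = Rational(65, 3)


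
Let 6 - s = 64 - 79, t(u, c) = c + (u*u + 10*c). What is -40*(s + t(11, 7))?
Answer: -8760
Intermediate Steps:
t(u, c) = u² + 11*c (t(u, c) = c + (u² + 10*c) = u² + 11*c)
s = 21 (s = 6 - (64 - 79) = 6 - 1*(-15) = 6 + 15 = 21)
-40*(s + t(11, 7)) = -40*(21 + (11² + 11*7)) = -40*(21 + (121 + 77)) = -40*(21 + 198) = -40*219 = -8760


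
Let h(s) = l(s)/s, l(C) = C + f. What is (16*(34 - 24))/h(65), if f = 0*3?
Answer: 160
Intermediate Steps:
f = 0
l(C) = C (l(C) = C + 0 = C)
h(s) = 1 (h(s) = s/s = 1)
(16*(34 - 24))/h(65) = (16*(34 - 24))/1 = (16*10)*1 = 160*1 = 160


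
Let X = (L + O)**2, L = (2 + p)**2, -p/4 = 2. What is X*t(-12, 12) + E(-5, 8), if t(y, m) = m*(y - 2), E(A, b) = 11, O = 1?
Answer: -229981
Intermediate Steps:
p = -8 (p = -4*2 = -8)
L = 36 (L = (2 - 8)**2 = (-6)**2 = 36)
t(y, m) = m*(-2 + y)
X = 1369 (X = (36 + 1)**2 = 37**2 = 1369)
X*t(-12, 12) + E(-5, 8) = 1369*(12*(-2 - 12)) + 11 = 1369*(12*(-14)) + 11 = 1369*(-168) + 11 = -229992 + 11 = -229981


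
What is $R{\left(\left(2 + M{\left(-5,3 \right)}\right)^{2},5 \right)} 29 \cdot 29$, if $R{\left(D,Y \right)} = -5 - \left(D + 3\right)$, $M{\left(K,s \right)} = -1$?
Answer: $-7569$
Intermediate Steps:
$R{\left(D,Y \right)} = -8 - D$ ($R{\left(D,Y \right)} = -5 - \left(3 + D\right) = -8 - D$)
$R{\left(\left(2 + M{\left(-5,3 \right)}\right)^{2},5 \right)} 29 \cdot 29 = \left(-8 - \left(2 - 1\right)^{2}\right) 29 \cdot 29 = \left(-8 - 1^{2}\right) 29 \cdot 29 = \left(-8 - 1\right) 29 \cdot 29 = \left(-9\right) 29 \cdot 29 = \left(-261\right) 29 = -7569$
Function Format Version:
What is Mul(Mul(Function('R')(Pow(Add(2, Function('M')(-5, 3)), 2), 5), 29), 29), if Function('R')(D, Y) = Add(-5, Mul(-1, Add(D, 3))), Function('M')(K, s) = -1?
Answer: -7569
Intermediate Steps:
Function('R')(D, Y) = Add(-8, Mul(-1, D)) (Function('R')(D, Y) = Add(-5, Mul(-1, Add(3, D))) = Add(-5, Add(-3, Mul(-1, D))) = Add(-8, Mul(-1, D)))
Mul(Mul(Function('R')(Pow(Add(2, Function('M')(-5, 3)), 2), 5), 29), 29) = Mul(Mul(Add(-8, Mul(-1, Pow(Add(2, -1), 2))), 29), 29) = Mul(Mul(Add(-8, Mul(-1, Pow(1, 2))), 29), 29) = Mul(Mul(Add(-8, Mul(-1, 1)), 29), 29) = Mul(Mul(Add(-8, -1), 29), 29) = Mul(Mul(-9, 29), 29) = Mul(-261, 29) = -7569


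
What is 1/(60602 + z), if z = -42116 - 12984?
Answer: 1/5502 ≈ 0.00018175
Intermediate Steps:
z = -55100
1/(60602 + z) = 1/(60602 - 55100) = 1/5502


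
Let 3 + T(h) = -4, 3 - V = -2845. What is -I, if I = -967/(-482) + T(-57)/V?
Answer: -1375321/686368 ≈ -2.0038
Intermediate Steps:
V = 2848 (V = 3 - 1*(-2845) = 3 + 2845 = 2848)
T(h) = -7 (T(h) = -3 - 4 = -7)
I = 1375321/686368 (I = -967/(-482) - 7/2848 = -967*(-1/482) - 7*1/2848 = 967/482 - 7/2848 = 1375321/686368 ≈ 2.0038)
-I = -1*1375321/686368 = -1375321/686368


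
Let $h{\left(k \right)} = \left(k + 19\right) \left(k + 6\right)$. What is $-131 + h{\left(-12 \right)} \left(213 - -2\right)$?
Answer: $-9161$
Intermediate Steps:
$h{\left(k \right)} = \left(6 + k\right) \left(19 + k\right)$ ($h{\left(k \right)} = \left(19 + k\right) \left(6 + k\right) = \left(6 + k\right) \left(19 + k\right)$)
$-131 + h{\left(-12 \right)} \left(213 - -2\right) = -131 + \left(114 + \left(-12\right)^{2} + 25 \left(-12\right)\right) \left(213 - -2\right) = -131 + \left(114 + 144 - 300\right) \left(213 + 2\right) = -131 - 9030 = -9161$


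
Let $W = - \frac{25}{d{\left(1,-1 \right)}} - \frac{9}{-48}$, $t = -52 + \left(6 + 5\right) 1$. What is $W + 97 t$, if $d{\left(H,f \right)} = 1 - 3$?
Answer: $- \frac{63429}{16} \approx -3964.3$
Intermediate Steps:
$d{\left(H,f \right)} = -2$ ($d{\left(H,f \right)} = 1 - 3 = -2$)
$t = -41$ ($t = -52 + 11 \cdot 1 = -52 + 11 = -41$)
$W = \frac{203}{16}$ ($W = - \frac{25}{-2} - \frac{9}{-48} = \left(-25\right) \left(- \frac{1}{2}\right) - - \frac{3}{16} = \frac{25}{2} + \frac{3}{16} = \frac{203}{16} \approx 12.688$)
$W + 97 t = \frac{203}{16} + 97 \left(-41\right) = \frac{203}{16} - 3977 = - \frac{63429}{16}$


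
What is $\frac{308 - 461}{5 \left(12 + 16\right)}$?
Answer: $- \frac{153}{140} \approx -1.0929$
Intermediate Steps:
$\frac{308 - 461}{5 \left(12 + 16\right)} = \frac{308 - 461}{5 \cdot 28} = - \frac{153}{140}$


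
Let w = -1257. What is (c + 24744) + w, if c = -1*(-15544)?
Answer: 39031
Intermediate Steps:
c = 15544
(c + 24744) + w = (15544 + 24744) - 1257 = 40288 - 1257 = 39031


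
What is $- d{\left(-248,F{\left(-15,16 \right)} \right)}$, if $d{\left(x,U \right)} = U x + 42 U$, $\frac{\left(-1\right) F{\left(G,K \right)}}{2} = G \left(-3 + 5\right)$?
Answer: $12360$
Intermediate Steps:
$F{\left(G,K \right)} = - 4 G$ ($F{\left(G,K \right)} = - 2 G \left(-3 + 5\right) = - 2 G 2 = - 2 \cdot 2 G = - 4 G$)
$d{\left(x,U \right)} = 42 U + U x$
$- d{\left(-248,F{\left(-15,16 \right)} \right)} = - \left(-4\right) \left(-15\right) \left(42 - 248\right) = - 60 \left(-206\right) = \left(-1\right) \left(-12360\right) = 12360$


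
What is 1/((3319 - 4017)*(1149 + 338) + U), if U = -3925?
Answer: -1/1041851 ≈ -9.5983e-7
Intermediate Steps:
1/((3319 - 4017)*(1149 + 338) + U) = 1/((3319 - 4017)*(1149 + 338) - 3925) = 1/(-698*1487 - 3925) = 1/(-1037926 - 3925) = 1/(-1041851) = -1/1041851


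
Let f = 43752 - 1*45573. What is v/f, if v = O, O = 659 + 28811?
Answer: -29470/1821 ≈ -16.183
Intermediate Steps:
f = -1821 (f = 43752 - 45573 = -1821)
O = 29470
v = 29470
v/f = 29470/(-1821) = 29470*(-1/1821) = -29470/1821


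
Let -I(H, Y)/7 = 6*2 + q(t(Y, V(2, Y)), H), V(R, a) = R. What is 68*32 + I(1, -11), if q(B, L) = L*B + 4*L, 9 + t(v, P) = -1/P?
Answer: 4261/2 ≈ 2130.5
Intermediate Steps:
t(v, P) = -9 - 1/P
q(B, L) = 4*L + B*L (q(B, L) = B*L + 4*L = 4*L + B*L)
I(H, Y) = -84 + 77*H/2 (I(H, Y) = -7*(6*2 + H*(4 + (-9 - 1/2))) = -7*(12 + H*(4 + (-9 - 1*½))) = -7*(12 + H*(4 + (-9 - ½))) = -7*(12 + H*(4 - 19/2)) = -7*(12 + H*(-11/2)) = -7*(12 - 11*H/2) = -84 + 77*H/2)
68*32 + I(1, -11) = 68*32 + (-84 + (77/2)*1) = 2176 + (-84 + 77/2) = 2176 - 91/2 = 4261/2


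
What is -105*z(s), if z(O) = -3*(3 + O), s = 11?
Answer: 4410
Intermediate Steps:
z(O) = -9 - 3*O
-105*z(s) = -105*(-9 - 3*11) = -105*(-9 - 33) = -105*(-42) = 4410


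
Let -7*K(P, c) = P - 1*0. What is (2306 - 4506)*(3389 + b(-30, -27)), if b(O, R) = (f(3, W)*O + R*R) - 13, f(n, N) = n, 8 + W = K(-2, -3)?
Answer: -8833000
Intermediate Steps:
K(P, c) = -P/7 (K(P, c) = -(P - 1*0)/7 = -(P + 0)/7 = -P/7)
W = -54/7 (W = -8 - ⅐*(-2) = -8 + 2/7 = -54/7 ≈ -7.7143)
b(O, R) = -13 + R² + 3*O (b(O, R) = (3*O + R*R) - 13 = (3*O + R²) - 13 = (R² + 3*O) - 13 = -13 + R² + 3*O)
(2306 - 4506)*(3389 + b(-30, -27)) = (2306 - 4506)*(3389 + (-13 + (-27)² + 3*(-30))) = -2200*(3389 + (-13 + 729 - 90)) = -2200*(3389 + 626) = -2200*4015 = -8833000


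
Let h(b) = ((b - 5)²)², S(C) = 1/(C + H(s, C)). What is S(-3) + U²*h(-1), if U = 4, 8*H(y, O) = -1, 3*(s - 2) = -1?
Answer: 518392/25 ≈ 20736.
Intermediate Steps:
s = 5/3 (s = 2 + (⅓)*(-1) = 2 - ⅓ = 5/3 ≈ 1.6667)
H(y, O) = -⅛ (H(y, O) = (⅛)*(-1) = -⅛)
S(C) = 1/(-⅛ + C) (S(C) = 1/(C - ⅛) = 1/(-⅛ + C))
h(b) = (-5 + b)⁴ (h(b) = ((-5 + b)²)² = (-5 + b)⁴)
S(-3) + U²*h(-1) = 8/(-1 + 8*(-3)) + 4²*(-5 - 1)⁴ = 8/(-1 - 24) + 16*(-6)⁴ = 8/(-25) + 16*1296 = 8*(-1/25) + 20736 = -8/25 + 20736 = 518392/25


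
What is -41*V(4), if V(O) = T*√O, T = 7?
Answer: -574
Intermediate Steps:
V(O) = 7*√O
-41*V(4) = -287*√4 = -287*2 = -41*14 = -574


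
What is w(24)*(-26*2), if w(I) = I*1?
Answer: -1248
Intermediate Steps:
w(I) = I
w(24)*(-26*2) = 24*(-26*2) = 24*(-52) = -1248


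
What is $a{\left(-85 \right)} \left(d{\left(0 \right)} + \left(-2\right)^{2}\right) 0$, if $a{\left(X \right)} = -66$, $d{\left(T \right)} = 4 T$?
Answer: $0$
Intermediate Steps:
$a{\left(-85 \right)} \left(d{\left(0 \right)} + \left(-2\right)^{2}\right) 0 = - 66 \left(4 \cdot 0 + \left(-2\right)^{2}\right) 0 = - 66 \left(0 + 4\right) 0 = - 66 \cdot 4 \cdot 0 = \left(-66\right) 0 = 0$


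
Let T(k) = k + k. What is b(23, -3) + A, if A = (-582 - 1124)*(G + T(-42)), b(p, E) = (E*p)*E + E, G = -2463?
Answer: 4345386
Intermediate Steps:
T(k) = 2*k
b(p, E) = E + p*E**2 (b(p, E) = p*E**2 + E = E + p*E**2)
A = 4345182 (A = (-582 - 1124)*(-2463 + 2*(-42)) = -1706*(-2463 - 84) = -1706*(-2547) = 4345182)
b(23, -3) + A = -3*(1 - 3*23) + 4345182 = -3*(1 - 69) + 4345182 = -3*(-68) + 4345182 = 204 + 4345182 = 4345386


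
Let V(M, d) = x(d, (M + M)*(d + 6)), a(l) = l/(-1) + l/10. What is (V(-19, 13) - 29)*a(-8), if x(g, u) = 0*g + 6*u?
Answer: -156996/5 ≈ -31399.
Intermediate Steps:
a(l) = -9*l/10 (a(l) = l*(-1) + l*(⅒) = -l + l/10 = -9*l/10)
x(g, u) = 6*u (x(g, u) = 0 + 6*u = 6*u)
V(M, d) = 12*M*(6 + d) (V(M, d) = 6*((M + M)*(d + 6)) = 6*((2*M)*(6 + d)) = 6*(2*M*(6 + d)) = 12*M*(6 + d))
(V(-19, 13) - 29)*a(-8) = (12*(-19)*(6 + 13) - 29)*(-9/10*(-8)) = (12*(-19)*19 - 29)*(36/5) = (-4332 - 29)*(36/5) = -4361*36/5 = -156996/5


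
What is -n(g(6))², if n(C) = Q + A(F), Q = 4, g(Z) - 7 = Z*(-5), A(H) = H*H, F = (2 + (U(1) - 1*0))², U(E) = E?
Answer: -7225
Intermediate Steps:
F = 9 (F = (2 + (1 - 1*0))² = (2 + (1 + 0))² = (2 + 1)² = 3² = 9)
A(H) = H²
g(Z) = 7 - 5*Z (g(Z) = 7 + Z*(-5) = 7 - 5*Z)
n(C) = 85 (n(C) = 4 + 9² = 4 + 81 = 85)
-n(g(6))² = -1*85² = -1*7225 = -7225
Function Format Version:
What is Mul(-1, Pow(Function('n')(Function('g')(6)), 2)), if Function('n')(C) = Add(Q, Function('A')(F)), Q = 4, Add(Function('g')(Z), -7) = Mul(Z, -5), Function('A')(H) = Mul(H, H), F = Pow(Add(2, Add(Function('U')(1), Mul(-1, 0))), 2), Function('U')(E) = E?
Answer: -7225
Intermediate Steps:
F = 9 (F = Pow(Add(2, Add(1, Mul(-1, 0))), 2) = Pow(Add(2, Add(1, 0)), 2) = Pow(Add(2, 1), 2) = Pow(3, 2) = 9)
Function('A')(H) = Pow(H, 2)
Function('g')(Z) = Add(7, Mul(-5, Z)) (Function('g')(Z) = Add(7, Mul(Z, -5)) = Add(7, Mul(-5, Z)))
Function('n')(C) = 85 (Function('n')(C) = Add(4, Pow(9, 2)) = Add(4, 81) = 85)
Mul(-1, Pow(Function('n')(Function('g')(6)), 2)) = Mul(-1, Pow(85, 2)) = Mul(-1, 7225) = -7225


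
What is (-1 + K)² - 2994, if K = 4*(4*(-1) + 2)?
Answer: -2913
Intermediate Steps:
K = -8 (K = 4*(-4 + 2) = 4*(-2) = -8)
(-1 + K)² - 2994 = (-1 - 8)² - 2994 = (-9)² - 2994 = 81 - 2994 = -2913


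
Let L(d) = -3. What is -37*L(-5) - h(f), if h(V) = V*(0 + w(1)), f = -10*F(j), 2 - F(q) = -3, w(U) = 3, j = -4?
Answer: 261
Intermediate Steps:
F(q) = 5 (F(q) = 2 - 1*(-3) = 2 + 3 = 5)
f = -50 (f = -10*5 = -50)
h(V) = 3*V (h(V) = V*(0 + 3) = V*3 = 3*V)
-37*L(-5) - h(f) = -37*(-3) - 3*(-50) = 111 - 1*(-150) = 111 + 150 = 261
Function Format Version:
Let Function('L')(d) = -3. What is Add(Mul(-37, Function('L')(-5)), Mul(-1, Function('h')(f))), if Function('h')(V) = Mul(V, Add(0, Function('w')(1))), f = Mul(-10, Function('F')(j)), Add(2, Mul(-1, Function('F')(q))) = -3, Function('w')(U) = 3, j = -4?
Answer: 261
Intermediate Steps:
Function('F')(q) = 5 (Function('F')(q) = Add(2, Mul(-1, -3)) = Add(2, 3) = 5)
f = -50 (f = Mul(-10, 5) = -50)
Function('h')(V) = Mul(3, V) (Function('h')(V) = Mul(V, Add(0, 3)) = Mul(V, 3) = Mul(3, V))
Add(Mul(-37, Function('L')(-5)), Mul(-1, Function('h')(f))) = Add(Mul(-37, -3), Mul(-1, Mul(3, -50))) = Add(111, Mul(-1, -150)) = Add(111, 150) = 261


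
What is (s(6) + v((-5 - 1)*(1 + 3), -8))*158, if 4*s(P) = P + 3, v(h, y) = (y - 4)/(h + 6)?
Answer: 2765/6 ≈ 460.83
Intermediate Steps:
v(h, y) = (-4 + y)/(6 + h)
s(P) = ¾ + P/4 (s(P) = (P + 3)/4 = (3 + P)/4 = ¾ + P/4)
(s(6) + v((-5 - 1)*(1 + 3), -8))*158 = ((¾ + (¼)*6) + (-4 - 8)/(6 + (-5 - 1)*(1 + 3)))*158 = ((¾ + 3/2) - 12/(6 - 6*4))*158 = (9/4 - 12/(6 - 24))*158 = (9/4 - 12/(-18))*158 = (9/4 - 1/18*(-12))*158 = (9/4 + ⅔)*158 = (35/12)*158 = 2765/6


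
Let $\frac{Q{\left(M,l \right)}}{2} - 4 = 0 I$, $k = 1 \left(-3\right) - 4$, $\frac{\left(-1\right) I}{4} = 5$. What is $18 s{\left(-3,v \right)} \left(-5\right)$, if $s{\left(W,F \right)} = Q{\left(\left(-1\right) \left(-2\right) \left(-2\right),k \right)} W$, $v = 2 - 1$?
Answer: $2160$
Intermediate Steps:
$I = -20$ ($I = \left(-4\right) 5 = -20$)
$v = 1$
$k = -7$ ($k = -3 - 4 = -7$)
$Q{\left(M,l \right)} = 8$ ($Q{\left(M,l \right)} = 8 + 2 \cdot 0 \left(-20\right) = 8 + 2 \cdot 0 = 8 + 0 = 8$)
$s{\left(W,F \right)} = 8 W$
$18 s{\left(-3,v \right)} \left(-5\right) = 18 \cdot 8 \left(-3\right) \left(-5\right) = 18 \left(-24\right) \left(-5\right) = \left(-432\right) \left(-5\right) = 2160$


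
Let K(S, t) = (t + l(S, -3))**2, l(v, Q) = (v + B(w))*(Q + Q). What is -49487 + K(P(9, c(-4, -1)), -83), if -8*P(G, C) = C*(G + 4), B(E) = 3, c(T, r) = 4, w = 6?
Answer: -45643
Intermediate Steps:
l(v, Q) = 2*Q*(3 + v) (l(v, Q) = (v + 3)*(Q + Q) = (3 + v)*(2*Q) = 2*Q*(3 + v))
P(G, C) = -C*(4 + G)/8 (P(G, C) = -C*(G + 4)/8 = -C*(4 + G)/8)
K(S, t) = (-18 + t - 6*S)**2 (K(S, t) = (t + 2*(-3)*(3 + S))**2 = (t + (-18 - 6*S))**2 = (-18 + t - 6*S)**2)
-49487 + K(P(9, c(-4, -1)), -83) = -49487 + (-18 - 83 - (-3)*4*(4 + 9)/4)**2 = -49487 + (-18 - 83 - (-3)*4*13/4)**2 = -49487 + (-18 - 83 - 6*(-13/2))**2 = -49487 + (-18 - 83 + 39)**2 = -49487 + (-62)**2 = -49487 + 3844 = -45643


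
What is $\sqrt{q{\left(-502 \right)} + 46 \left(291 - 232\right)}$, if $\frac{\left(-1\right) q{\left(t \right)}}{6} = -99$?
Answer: $2 \sqrt{827} \approx 57.515$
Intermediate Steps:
$q{\left(t \right)} = 594$ ($q{\left(t \right)} = \left(-6\right) \left(-99\right) = 594$)
$\sqrt{q{\left(-502 \right)} + 46 \left(291 - 232\right)} = \sqrt{594 + 46 \left(291 - 232\right)} = \sqrt{594 + 46 \cdot 59} = \sqrt{594 + 2714} = \sqrt{3308} = 2 \sqrt{827}$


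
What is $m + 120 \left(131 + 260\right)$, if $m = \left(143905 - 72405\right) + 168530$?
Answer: $286950$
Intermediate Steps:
$m = 240030$ ($m = 71500 + 168530 = 240030$)
$m + 120 \left(131 + 260\right) = 240030 + 120 \left(131 + 260\right) = 240030 + 120 \cdot 391 = 240030 + 46920 = 286950$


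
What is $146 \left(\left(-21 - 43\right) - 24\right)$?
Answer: $-12848$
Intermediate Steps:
$146 \left(\left(-21 - 43\right) - 24\right) = 146 \left(-64 - 24\right) = 146 \left(-88\right) = -12848$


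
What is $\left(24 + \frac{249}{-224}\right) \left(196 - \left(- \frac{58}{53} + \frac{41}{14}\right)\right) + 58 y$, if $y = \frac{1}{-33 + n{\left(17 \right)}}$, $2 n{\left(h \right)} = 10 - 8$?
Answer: $\frac{738350765}{166208} \approx 4442.3$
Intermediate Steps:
$n{\left(h \right)} = 1$ ($n{\left(h \right)} = \frac{10 - 8}{2} = \frac{1}{2} \cdot 2 = 1$)
$y = - \frac{1}{32}$ ($y = \frac{1}{-33 + 1} = \frac{1}{-32} = - \frac{1}{32} \approx -0.03125$)
$\left(24 + \frac{249}{-224}\right) \left(196 - \left(- \frac{58}{53} + \frac{41}{14}\right)\right) + 58 y = \left(24 + \frac{249}{-224}\right) \left(196 - \left(- \frac{58}{53} + \frac{41}{14}\right)\right) + 58 \left(- \frac{1}{32}\right) = \left(24 + 249 \left(- \frac{1}{224}\right)\right) \left(196 - \frac{1361}{742}\right) - \frac{29}{16} = \left(24 - \frac{249}{224}\right) \left(196 + \left(- \frac{41}{14} + \frac{58}{53}\right)\right) - \frac{29}{16} = \frac{5127 \left(196 - \frac{1361}{742}\right)}{224} - \frac{29}{16} = \frac{5127}{224} \cdot \frac{144071}{742} - \frac{29}{16} = \frac{738652017}{166208} - \frac{29}{16} = \frac{738350765}{166208}$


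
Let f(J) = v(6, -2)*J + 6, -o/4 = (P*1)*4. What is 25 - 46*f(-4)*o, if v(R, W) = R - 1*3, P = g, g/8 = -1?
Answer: 35353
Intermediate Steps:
g = -8 (g = 8*(-1) = -8)
P = -8
v(R, W) = -3 + R (v(R, W) = R - 3 = -3 + R)
o = 128 (o = -4*(-8*1)*4 = -(-32)*4 = -4*(-32) = 128)
f(J) = 6 + 3*J (f(J) = (-3 + 6)*J + 6 = 3*J + 6 = 6 + 3*J)
25 - 46*f(-4)*o = 25 - 46*(6 + 3*(-4))*128 = 25 - 46*(6 - 12)*128 = 25 - (-276)*128 = 25 - 46*(-768) = 25 + 35328 = 35353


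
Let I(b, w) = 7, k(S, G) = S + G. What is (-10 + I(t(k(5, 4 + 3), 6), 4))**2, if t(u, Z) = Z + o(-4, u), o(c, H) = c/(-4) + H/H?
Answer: 9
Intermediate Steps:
k(S, G) = G + S
o(c, H) = 1 - c/4 (o(c, H) = c*(-1/4) + 1 = -c/4 + 1 = 1 - c/4)
t(u, Z) = 2 + Z (t(u, Z) = Z + (1 - 1/4*(-4)) = Z + (1 + 1) = Z + 2 = 2 + Z)
(-10 + I(t(k(5, 4 + 3), 6), 4))**2 = (-10 + 7)**2 = (-3)**2 = 9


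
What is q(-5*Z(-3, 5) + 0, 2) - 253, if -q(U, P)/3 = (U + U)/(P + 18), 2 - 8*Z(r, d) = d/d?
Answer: -4045/16 ≈ -252.81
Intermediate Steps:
Z(r, d) = ⅛ (Z(r, d) = ¼ - d/(8*d) = ¼ - ⅛*1 = ¼ - ⅛ = ⅛)
q(U, P) = -6*U/(18 + P) (q(U, P) = -3*(U + U)/(P + 18) = -3*2*U/(18 + P) = -6*U/(18 + P))
q(-5*Z(-3, 5) + 0, 2) - 253 = -6*(-5*⅛ + 0)/(18 + 2) - 253 = -6*(-5/8 + 0)/20 - 253 = -6*(-5/8)*1/20 - 253 = 3/16 - 253 = -4045/16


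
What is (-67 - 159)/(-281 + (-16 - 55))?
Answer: 113/176 ≈ 0.64205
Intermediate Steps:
(-67 - 159)/(-281 + (-16 - 55)) = -226/(-281 - 71) = -226/(-352) = -226*(-1/352) = 113/176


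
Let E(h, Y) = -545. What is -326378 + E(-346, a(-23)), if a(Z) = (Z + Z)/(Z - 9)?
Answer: -326923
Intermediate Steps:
a(Z) = 2*Z/(-9 + Z) (a(Z) = (2*Z)/(-9 + Z) = 2*Z/(-9 + Z))
-326378 + E(-346, a(-23)) = -326378 - 545 = -326923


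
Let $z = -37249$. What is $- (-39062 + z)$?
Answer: $76311$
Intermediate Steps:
$- (-39062 + z) = - (-39062 - 37249) = \left(-1\right) \left(-76311\right) = 76311$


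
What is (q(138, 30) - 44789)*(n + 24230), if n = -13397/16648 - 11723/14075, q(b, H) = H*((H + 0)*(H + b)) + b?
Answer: 604900452757911829/234320600 ≈ 2.5815e+9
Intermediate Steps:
q(b, H) = b + H**2*(H + b) (q(b, H) = H*(H*(H + b)) + b = H**2*(H + b) + b = b + H**2*(H + b))
n = -383727279/234320600 (n = -13397*1/16648 - 11723*1/14075 = -13397/16648 - 11723/14075 = -383727279/234320600 ≈ -1.6376)
(q(138, 30) - 44789)*(n + 24230) = ((138 + 30**3 + 138*30**2) - 44789)*(-383727279/234320600 + 24230) = ((138 + 27000 + 138*900) - 44789)*(5677204410721/234320600) = ((138 + 27000 + 124200) - 44789)*(5677204410721/234320600) = (151338 - 44789)*(5677204410721/234320600) = 106549*(5677204410721/234320600) = 604900452757911829/234320600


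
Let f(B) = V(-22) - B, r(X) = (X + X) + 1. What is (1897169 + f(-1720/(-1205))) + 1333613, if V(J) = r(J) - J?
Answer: 778613057/241 ≈ 3.2308e+6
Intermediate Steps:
r(X) = 1 + 2*X (r(X) = 2*X + 1 = 1 + 2*X)
V(J) = 1 + J (V(J) = (1 + 2*J) - J = 1 + J)
f(B) = -21 - B (f(B) = (1 - 22) - B = -21 - B)
(1897169 + f(-1720/(-1205))) + 1333613 = (1897169 + (-21 - (-1720)/(-1205))) + 1333613 = (1897169 + (-21 - (-1720)*(-1)/1205)) + 1333613 = (1897169 + (-21 - 1*344/241)) + 1333613 = (1897169 + (-21 - 344/241)) + 1333613 = (1897169 - 5405/241) + 1333613 = 457212324/241 + 1333613 = 778613057/241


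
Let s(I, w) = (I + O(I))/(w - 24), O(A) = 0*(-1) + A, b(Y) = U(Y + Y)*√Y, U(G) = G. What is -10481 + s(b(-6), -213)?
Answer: -10481 + 8*I*√6/79 ≈ -10481.0 + 0.24805*I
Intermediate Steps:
b(Y) = 2*Y^(3/2) (b(Y) = (Y + Y)*√Y = (2*Y)*√Y = 2*Y^(3/2))
O(A) = A (O(A) = 0 + A = A)
s(I, w) = 2*I/(-24 + w) (s(I, w) = (I + I)/(w - 24) = (2*I)/(-24 + w) = 2*I/(-24 + w))
-10481 + s(b(-6), -213) = -10481 + 2*(2*(-6)^(3/2))/(-24 - 213) = -10481 + 2*(2*(-6*I*√6))/(-237) = -10481 + 2*(-12*I*√6)*(-1/237) = -10481 + 8*I*√6/79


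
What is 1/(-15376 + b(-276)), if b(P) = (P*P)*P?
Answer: -1/21039952 ≈ -4.7529e-8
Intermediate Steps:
b(P) = P**3 (b(P) = P**2*P = P**3)
1/(-15376 + b(-276)) = 1/(-15376 + (-276)**3) = 1/(-15376 - 21024576) = 1/(-21039952) = -1/21039952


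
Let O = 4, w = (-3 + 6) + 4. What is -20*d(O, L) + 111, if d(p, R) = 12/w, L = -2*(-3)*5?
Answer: 537/7 ≈ 76.714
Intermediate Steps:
w = 7 (w = 3 + 4 = 7)
L = 30 (L = 6*5 = 30)
d(p, R) = 12/7
-20*d(O, L) + 111 = -20*12/7 + 111 = -240/7 + 111 = 537/7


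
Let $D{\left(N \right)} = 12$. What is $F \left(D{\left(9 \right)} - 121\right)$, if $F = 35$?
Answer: $-3815$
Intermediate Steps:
$F \left(D{\left(9 \right)} - 121\right) = 35 \left(12 - 121\right) = 35 \left(-109\right) = -3815$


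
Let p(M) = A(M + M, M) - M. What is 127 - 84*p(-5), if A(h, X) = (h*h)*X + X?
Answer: 42127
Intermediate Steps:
A(h, X) = X + X*h² (A(h, X) = h²*X + X = X*h² + X = X + X*h²)
p(M) = -M + M*(1 + 4*M²) (p(M) = M*(1 + (M + M)²) - M = M*(1 + (2*M)²) - M = M*(1 + 4*M²) - M = -M + M*(1 + 4*M²))
127 - 84*p(-5) = 127 - 336*(-5)³ = 127 - 336*(-125) = 127 - 84*(-500) = 127 + 42000 = 42127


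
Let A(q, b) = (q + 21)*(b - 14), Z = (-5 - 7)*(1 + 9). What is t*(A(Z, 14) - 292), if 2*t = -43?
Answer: 6278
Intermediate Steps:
t = -43/2 (t = (½)*(-43) = -43/2 ≈ -21.500)
Z = -120 (Z = -12*10 = -120)
A(q, b) = (-14 + b)*(21 + q) (A(q, b) = (21 + q)*(-14 + b) = (-14 + b)*(21 + q))
t*(A(Z, 14) - 292) = -43*((-294 - 14*(-120) + 21*14 + 14*(-120)) - 292)/2 = -43*((-294 + 1680 + 294 - 1680) - 292)/2 = -43*(0 - 292)/2 = -43/2*(-292) = 6278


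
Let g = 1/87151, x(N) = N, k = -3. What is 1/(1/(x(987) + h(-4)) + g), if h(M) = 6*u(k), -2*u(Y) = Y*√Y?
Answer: 7581478922799/7768307287 + 68357671209*I*√3/7768307287 ≈ 975.95 + 15.241*I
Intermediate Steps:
u(Y) = -Y^(3/2)/2 (u(Y) = -Y*√Y/2 = -Y^(3/2)/2)
h(M) = 9*I*√3 (h(M) = 6*(-(-3)*I*√3/2) = 6*(3*I*√3/2) = 9*I*√3)
g = 1/87151 ≈ 1.1474e-5
1/(1/(x(987) + h(-4)) + g) = 1/(1/(987 + 9*I*√3) + 1/87151) = 1/(1/87151 + 1/(987 + 9*I*√3))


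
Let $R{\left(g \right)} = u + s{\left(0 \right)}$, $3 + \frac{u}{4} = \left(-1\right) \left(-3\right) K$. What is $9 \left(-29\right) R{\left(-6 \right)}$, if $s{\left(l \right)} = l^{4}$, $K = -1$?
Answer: $6264$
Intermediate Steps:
$u = -24$ ($u = -12 + 4 \left(-1\right) \left(-3\right) \left(-1\right) = -12 + 4 \cdot 3 \left(-1\right) = -12 + 4 \left(-3\right) = -12 - 12 = -24$)
$R{\left(g \right)} = -24$ ($R{\left(g \right)} = -24 + 0^{4} = -24 + 0 = -24$)
$9 \left(-29\right) R{\left(-6 \right)} = 9 \left(-29\right) \left(-24\right) = \left(-261\right) \left(-24\right) = 6264$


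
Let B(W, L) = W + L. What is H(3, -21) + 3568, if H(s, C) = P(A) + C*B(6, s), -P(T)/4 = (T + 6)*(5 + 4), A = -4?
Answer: 3307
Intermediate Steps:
B(W, L) = L + W
P(T) = -216 - 36*T (P(T) = -4*(T + 6)*(5 + 4) = -4*(6 + T)*9 = -4*(54 + 9*T) = -216 - 36*T)
H(s, C) = -72 + C*(6 + s) (H(s, C) = (-216 - 36*(-4)) + C*(s + 6) = (-216 + 144) + C*(6 + s) = -72 + C*(6 + s))
H(3, -21) + 3568 = (-72 - 21*(6 + 3)) + 3568 = (-72 - 21*9) + 3568 = (-72 - 189) + 3568 = -261 + 3568 = 3307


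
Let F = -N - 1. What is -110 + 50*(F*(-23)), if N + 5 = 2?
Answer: -2410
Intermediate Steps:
N = -3 (N = -5 + 2 = -3)
F = 2 (F = -1*(-3) - 1 = 3 - 1 = 2)
-110 + 50*(F*(-23)) = -110 + 50*(2*(-23)) = -110 + 50*(-46) = -110 - 2300 = -2410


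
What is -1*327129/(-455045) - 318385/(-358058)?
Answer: 262010657807/162932502610 ≈ 1.6081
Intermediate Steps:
-1*327129/(-455045) - 318385/(-358058) = -327129*(-1/455045) - 318385*(-1/358058) = 327129/455045 + 318385/358058 = 262010657807/162932502610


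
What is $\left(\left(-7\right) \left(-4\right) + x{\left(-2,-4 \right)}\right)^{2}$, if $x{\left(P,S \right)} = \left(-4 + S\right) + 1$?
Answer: $441$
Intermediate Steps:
$x{\left(P,S \right)} = -3 + S$
$\left(\left(-7\right) \left(-4\right) + x{\left(-2,-4 \right)}\right)^{2} = \left(\left(-7\right) \left(-4\right) - 7\right)^{2} = \left(28 - 7\right)^{2} = 21^{2} = 441$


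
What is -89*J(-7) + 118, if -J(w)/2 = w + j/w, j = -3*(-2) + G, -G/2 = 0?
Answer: -8964/7 ≈ -1280.6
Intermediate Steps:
G = 0 (G = -2*0 = 0)
j = 6 (j = -3*(-2) + 0 = 6 + 0 = 6)
J(w) = -12/w - 2*w (J(w) = -2*(w + 6/w) = -12/w - 2*w)
-89*J(-7) + 118 = -89*(-12/(-7) - 2*(-7)) + 118 = -89*(-12*(-⅐) + 14) + 118 = -89*(12/7 + 14) + 118 = -89*110/7 + 118 = -9790/7 + 118 = -8964/7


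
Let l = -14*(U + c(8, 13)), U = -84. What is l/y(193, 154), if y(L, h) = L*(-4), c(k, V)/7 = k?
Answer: -98/193 ≈ -0.50777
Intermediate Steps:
c(k, V) = 7*k
y(L, h) = -4*L
l = 392 (l = -14*(-84 + 7*8) = -14*(-84 + 56) = -14*(-28) = 392)
l/y(193, 154) = 392/((-4*193)) = 392/(-772) = 392*(-1/772) = -98/193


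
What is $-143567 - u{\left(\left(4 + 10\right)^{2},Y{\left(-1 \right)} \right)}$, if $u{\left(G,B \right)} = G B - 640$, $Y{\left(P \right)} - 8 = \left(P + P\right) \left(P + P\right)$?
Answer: $-145279$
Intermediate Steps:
$Y{\left(P \right)} = 8 + 4 P^{2}$ ($Y{\left(P \right)} = 8 + \left(P + P\right) \left(P + P\right) = 8 + 2 P 2 P = 8 + 4 P^{2}$)
$u{\left(G,B \right)} = -640 + B G$ ($u{\left(G,B \right)} = B G - 640 = -640 + B G$)
$-143567 - u{\left(\left(4 + 10\right)^{2},Y{\left(-1 \right)} \right)} = -143567 - \left(-640 + \left(8 + 4 \left(-1\right)^{2}\right) \left(4 + 10\right)^{2}\right) = -143567 - \left(-640 + \left(8 + 4 \cdot 1\right) 14^{2}\right) = -143567 - \left(-640 + \left(8 + 4\right) 196\right) = -143567 - \left(-640 + 12 \cdot 196\right) = -143567 - \left(-640 + 2352\right) = -143567 - 1712 = -145279$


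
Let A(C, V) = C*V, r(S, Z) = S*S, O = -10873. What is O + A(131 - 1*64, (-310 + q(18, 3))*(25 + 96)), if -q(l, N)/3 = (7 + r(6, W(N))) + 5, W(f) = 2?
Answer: -3691451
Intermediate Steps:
r(S, Z) = S²
q(l, N) = -144 (q(l, N) = -3*((7 + 6²) + 5) = -3*((7 + 36) + 5) = -3*(43 + 5) = -3*48 = -144)
O + A(131 - 1*64, (-310 + q(18, 3))*(25 + 96)) = -10873 + (131 - 1*64)*((-310 - 144)*(25 + 96)) = -10873 + (131 - 64)*(-454*121) = -10873 + 67*(-54934) = -10873 - 3680578 = -3691451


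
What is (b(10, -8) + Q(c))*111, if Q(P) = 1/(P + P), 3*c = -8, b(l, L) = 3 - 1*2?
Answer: 1443/16 ≈ 90.188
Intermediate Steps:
b(l, L) = 1 (b(l, L) = 3 - 2 = 1)
c = -8/3 (c = (1/3)*(-8) = -8/3 ≈ -2.6667)
Q(P) = 1/(2*P)
(b(10, -8) + Q(c))*111 = (1 + 1/(2*(-8/3)))*111 = (1 + (1/2)*(-3/8))*111 = (1 - 3/16)*111 = (13/16)*111 = 1443/16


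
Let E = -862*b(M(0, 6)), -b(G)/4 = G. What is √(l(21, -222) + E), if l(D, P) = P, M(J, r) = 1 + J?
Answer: √3226 ≈ 56.798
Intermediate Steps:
b(G) = -4*G
E = 3448 (E = -(-3448)*(1 + 0) = -(-3448) = -862*(-4) = 3448)
√(l(21, -222) + E) = √(-222 + 3448) = √3226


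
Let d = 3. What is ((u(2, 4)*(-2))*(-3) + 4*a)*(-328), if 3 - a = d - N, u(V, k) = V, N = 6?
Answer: -11808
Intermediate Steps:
a = 6 (a = 3 - (3 - 1*6) = 3 - (3 - 6) = 3 - 1*(-3) = 3 + 3 = 6)
((u(2, 4)*(-2))*(-3) + 4*a)*(-328) = ((2*(-2))*(-3) + 4*6)*(-328) = (-4*(-3) + 24)*(-328) = (12 + 24)*(-328) = 36*(-328) = -11808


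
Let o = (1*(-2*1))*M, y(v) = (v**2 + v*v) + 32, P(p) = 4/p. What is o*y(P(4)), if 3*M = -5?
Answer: 340/3 ≈ 113.33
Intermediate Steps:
M = -5/3 (M = (1/3)*(-5) = -5/3 ≈ -1.6667)
y(v) = 32 + 2*v**2 (y(v) = (v**2 + v**2) + 32 = 2*v**2 + 32 = 32 + 2*v**2)
o = 10/3 (o = (1*(-2*1))*(-5/3) = (1*(-2))*(-5/3) = -2*(-5/3) = 10/3 ≈ 3.3333)
o*y(P(4)) = 10*(32 + 2*(4/4)**2)/3 = 10*(32 + 2*(4*(1/4))**2)/3 = 10*(32 + 2*1**2)/3 = 10*(32 + 2*1)/3 = 10*(32 + 2)/3 = (10/3)*34 = 340/3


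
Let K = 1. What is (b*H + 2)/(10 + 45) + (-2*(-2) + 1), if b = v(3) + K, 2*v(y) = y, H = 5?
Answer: 579/110 ≈ 5.2636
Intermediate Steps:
v(y) = y/2
b = 5/2 (b = (½)*3 + 1 = 3/2 + 1 = 5/2 ≈ 2.5000)
(b*H + 2)/(10 + 45) + (-2*(-2) + 1) = ((5/2)*5 + 2)/(10 + 45) + (-2*(-2) + 1) = (25/2 + 2)/55 + (4 + 1) = (1/55)*(29/2) + 5 = 29/110 + 5 = 579/110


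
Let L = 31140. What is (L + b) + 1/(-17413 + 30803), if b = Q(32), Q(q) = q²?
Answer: 430675961/13390 ≈ 32164.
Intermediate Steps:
b = 1024 (b = 32² = 1024)
(L + b) + 1/(-17413 + 30803) = (31140 + 1024) + 1/(-17413 + 30803) = 32164 + 1/13390 = 430675961/13390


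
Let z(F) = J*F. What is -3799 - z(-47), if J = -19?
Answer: -4692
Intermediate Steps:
z(F) = -19*F
-3799 - z(-47) = -3799 - (-19)*(-47) = -3799 - 1*893 = -3799 - 893 = -4692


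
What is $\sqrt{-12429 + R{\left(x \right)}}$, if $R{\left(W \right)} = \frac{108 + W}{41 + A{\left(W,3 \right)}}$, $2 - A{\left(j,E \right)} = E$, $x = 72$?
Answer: $\frac{3 i \sqrt{5522}}{2} \approx 111.47 i$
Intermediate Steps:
$A{\left(j,E \right)} = 2 - E$
$R{\left(W \right)} = \frac{27}{10} + \frac{W}{40}$ ($R{\left(W \right)} = \frac{108 + W}{41 + \left(2 - 3\right)} = \frac{108 + W}{41 - 1} = \frac{108 + W}{40} = \left(108 + W\right) \frac{1}{40} = \frac{27}{10} + \frac{W}{40}$)
$\sqrt{-12429 + R{\left(x \right)}} = \sqrt{-12429 + \left(\frac{27}{10} + \frac{1}{40} \cdot 72\right)} = \sqrt{-12429 + \left(\frac{27}{10} + \frac{9}{5}\right)} = \sqrt{-12429 + \frac{9}{2}} = \sqrt{- \frac{24849}{2}} = \frac{3 i \sqrt{5522}}{2}$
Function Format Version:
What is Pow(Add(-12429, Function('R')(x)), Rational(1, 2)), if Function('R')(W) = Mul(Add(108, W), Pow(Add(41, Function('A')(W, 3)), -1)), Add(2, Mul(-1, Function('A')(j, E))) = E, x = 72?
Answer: Mul(Rational(3, 2), I, Pow(5522, Rational(1, 2))) ≈ Mul(111.47, I)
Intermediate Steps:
Function('A')(j, E) = Add(2, Mul(-1, E))
Function('R')(W) = Add(Rational(27, 10), Mul(Rational(1, 40), W)) (Function('R')(W) = Mul(Add(108, W), Pow(Add(41, Add(2, Mul(-1, 3))), -1)) = Mul(Add(108, W), Pow(Add(41, Add(2, -3)), -1)) = Mul(Add(108, W), Pow(Add(41, -1), -1)) = Mul(Add(108, W), Pow(40, -1)) = Mul(Add(108, W), Rational(1, 40)) = Add(Rational(27, 10), Mul(Rational(1, 40), W)))
Pow(Add(-12429, Function('R')(x)), Rational(1, 2)) = Pow(Add(-12429, Add(Rational(27, 10), Mul(Rational(1, 40), 72))), Rational(1, 2)) = Pow(Add(-12429, Add(Rational(27, 10), Rational(9, 5))), Rational(1, 2)) = Pow(Add(-12429, Rational(9, 2)), Rational(1, 2)) = Pow(Rational(-24849, 2), Rational(1, 2)) = Mul(Rational(3, 2), I, Pow(5522, Rational(1, 2)))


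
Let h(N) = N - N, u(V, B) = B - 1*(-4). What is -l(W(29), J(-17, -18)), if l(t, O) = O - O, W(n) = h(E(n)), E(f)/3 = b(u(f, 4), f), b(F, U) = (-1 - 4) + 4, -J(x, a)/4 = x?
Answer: 0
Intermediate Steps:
u(V, B) = 4 + B (u(V, B) = B + 4 = 4 + B)
J(x, a) = -4*x
b(F, U) = -1 (b(F, U) = -5 + 4 = -1)
E(f) = -3 (E(f) = 3*(-1) = -3)
h(N) = 0
W(n) = 0
l(t, O) = 0
-l(W(29), J(-17, -18)) = -1*0 = 0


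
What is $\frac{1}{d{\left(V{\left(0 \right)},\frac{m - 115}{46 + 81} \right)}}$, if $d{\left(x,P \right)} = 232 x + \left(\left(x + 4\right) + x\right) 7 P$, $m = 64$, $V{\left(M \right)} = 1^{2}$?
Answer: $\frac{127}{27322} \approx 0.0046483$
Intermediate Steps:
$V{\left(M \right)} = 1$
$d{\left(x,P \right)} = 232 x + P \left(28 + 14 x\right)$ ($d{\left(x,P \right)} = 232 x + \left(\left(4 + x\right) + x\right) 7 P = 232 x + \left(4 + 2 x\right) 7 P = 232 x + \left(28 + 14 x\right) P = 232 x + P \left(28 + 14 x\right)$)
$\frac{1}{d{\left(V{\left(0 \right)},\frac{m - 115}{46 + 81} \right)}} = \frac{1}{28 \frac{64 - 115}{46 + 81} + 232 \cdot 1 + 14 \frac{64 - 115}{46 + 81} \cdot 1} = \frac{1}{28 \left(- \frac{51}{127}\right) + 232 + 14 \left(- \frac{51}{127}\right) 1} = \frac{1}{- \frac{1428}{127} + 232 - \frac{714}{127}} = \frac{1}{\frac{27322}{127}} = \frac{127}{27322}$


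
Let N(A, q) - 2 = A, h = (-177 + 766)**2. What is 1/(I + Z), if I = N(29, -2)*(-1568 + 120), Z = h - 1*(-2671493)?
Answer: 1/2973526 ≈ 3.3630e-7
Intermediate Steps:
h = 346921 (h = 589**2 = 346921)
N(A, q) = 2 + A
Z = 3018414 (Z = 346921 - 1*(-2671493) = 346921 + 2671493 = 3018414)
I = -44888 (I = (2 + 29)*(-1568 + 120) = 31*(-1448) = -44888)
1/(I + Z) = 1/(-44888 + 3018414) = 1/2973526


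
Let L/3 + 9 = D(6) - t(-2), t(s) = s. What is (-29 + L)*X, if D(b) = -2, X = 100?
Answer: -5600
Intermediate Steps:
L = -27 (L = -27 + 3*(-2 - 1*(-2)) = -27 + 3*(-2 + 2) = -27 + 3*0 = -27 + 0 = -27)
(-29 + L)*X = (-29 - 27)*100 = -56*100 = -5600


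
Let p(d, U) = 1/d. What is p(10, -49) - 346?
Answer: -3459/10 ≈ -345.90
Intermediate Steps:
p(10, -49) - 346 = 1/10 - 346 = ⅒ - 346 = -3459/10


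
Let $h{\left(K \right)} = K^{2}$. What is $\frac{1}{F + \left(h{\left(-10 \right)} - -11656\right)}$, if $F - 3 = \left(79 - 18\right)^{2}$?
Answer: $\frac{1}{15480} \approx 6.4599 \cdot 10^{-5}$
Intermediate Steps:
$F = 3724$ ($F = 3 + \left(79 - 18\right)^{2} = 3 + 61^{2} = 3 + 3721 = 3724$)
$\frac{1}{F + \left(h{\left(-10 \right)} - -11656\right)} = \frac{1}{3724 + \left(\left(-10\right)^{2} - -11656\right)} = \frac{1}{3724 + \left(100 + 11656\right)} = \frac{1}{3724 + 11756} = \frac{1}{15480}$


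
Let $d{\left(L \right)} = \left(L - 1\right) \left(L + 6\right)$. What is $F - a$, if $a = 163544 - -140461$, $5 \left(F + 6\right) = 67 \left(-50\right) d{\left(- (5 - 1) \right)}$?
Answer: $-297311$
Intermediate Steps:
$d{\left(L \right)} = \left(-1 + L\right) \left(6 + L\right)$
$F = 6694$ ($F = -6 + \frac{67 \left(-50\right) \left(-6 + \left(- (5 - 1)\right)^{2} + 5 \left(- (5 - 1)\right)\right)}{5} = -6 + \frac{\left(-3350\right) \left(-6 + \left(\left(-1\right) 4\right)^{2} + 5 \left(\left(-1\right) 4\right)\right)}{5} = -6 + \frac{\left(-3350\right) \left(-6 + \left(-4\right)^{2} + 5 \left(-4\right)\right)}{5} = -6 + \frac{\left(-3350\right) \left(-6 + 16 - 20\right)}{5} = -6 + \frac{\left(-3350\right) \left(-10\right)}{5} = -6 + \frac{1}{5} \cdot 33500 = -6 + 6700 = 6694$)
$a = 304005$ ($a = 163544 + 140461 = 304005$)
$F - a = 6694 - 304005 = -297311$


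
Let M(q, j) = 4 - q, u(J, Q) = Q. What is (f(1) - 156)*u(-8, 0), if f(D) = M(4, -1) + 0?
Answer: 0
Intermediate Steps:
f(D) = 0 (f(D) = (4 - 1*4) + 0 = (4 - 4) + 0 = 0 + 0 = 0)
(f(1) - 156)*u(-8, 0) = (0 - 156)*0 = -156*0 = 0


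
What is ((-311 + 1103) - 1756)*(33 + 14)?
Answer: -45308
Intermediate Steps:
((-311 + 1103) - 1756)*(33 + 14) = (792 - 1756)*47 = -964*47 = -45308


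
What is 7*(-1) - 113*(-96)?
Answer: 10841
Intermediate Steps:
7*(-1) - 113*(-96) = -7 + 10848 = 10841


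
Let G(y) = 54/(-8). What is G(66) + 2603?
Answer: 10385/4 ≈ 2596.3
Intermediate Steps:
G(y) = -27/4 (G(y) = 54*(-⅛) = -27/4)
G(66) + 2603 = -27/4 + 2603 = 10385/4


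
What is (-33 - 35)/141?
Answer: -68/141 ≈ -0.48227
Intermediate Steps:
(-33 - 35)/141 = (1/141)*(-68) = -68/141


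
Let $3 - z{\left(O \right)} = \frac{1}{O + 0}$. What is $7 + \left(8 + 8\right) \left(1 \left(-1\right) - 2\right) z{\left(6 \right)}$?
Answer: $-129$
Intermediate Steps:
$z{\left(O \right)} = 3 - \frac{1}{O}$ ($z{\left(O \right)} = 3 - \frac{1}{O + 0} = 3 - \frac{1}{O}$)
$7 + \left(8 + 8\right) \left(1 \left(-1\right) - 2\right) z{\left(6 \right)} = 7 + \left(8 + 8\right) \left(1 \left(-1\right) - 2\right) \left(3 - \frac{1}{6}\right) = 7 + 16 \left(-1 - 2\right) \left(3 - \frac{1}{6}\right) = 7 + 16 \left(-3\right) \left(3 - \frac{1}{6}\right) = 7 - 136 = -129$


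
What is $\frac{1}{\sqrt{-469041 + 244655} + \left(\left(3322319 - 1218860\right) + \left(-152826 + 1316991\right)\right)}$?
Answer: $\frac{1633812}{5338683414881} - \frac{i \sqrt{224386}}{10677366829762} \approx 3.0603 \cdot 10^{-7} - 4.4364 \cdot 10^{-11} i$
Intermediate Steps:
$\frac{1}{\sqrt{-469041 + 244655} + \left(\left(3322319 - 1218860\right) + \left(-152826 + 1316991\right)\right)} = \frac{1}{\sqrt{-224386} + \left(2103459 + 1164165\right)} = \frac{1}{i \sqrt{224386} + 3267624} = \frac{1}{3267624 + i \sqrt{224386}}$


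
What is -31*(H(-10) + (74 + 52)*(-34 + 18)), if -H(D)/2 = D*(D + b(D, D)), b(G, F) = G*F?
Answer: 6696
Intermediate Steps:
b(G, F) = F*G
H(D) = -2*D*(D + D²) (H(D) = -2*D*(D + D*D) = -2*D*(D + D²))
-31*(H(-10) + (74 + 52)*(-34 + 18)) = -31*(-2*(-10)²*(1 - 10) + (74 + 52)*(-34 + 18)) = -31*(-2*100*(-9) + 126*(-16)) = -31*(1800 - 2016) = -31*(-216) = 6696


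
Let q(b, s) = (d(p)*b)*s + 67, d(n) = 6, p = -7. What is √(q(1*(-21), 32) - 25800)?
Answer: I*√29765 ≈ 172.53*I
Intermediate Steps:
q(b, s) = 67 + 6*b*s (q(b, s) = (6*b)*s + 67 = 6*b*s + 67 = 67 + 6*b*s)
√(q(1*(-21), 32) - 25800) = √((67 + 6*(1*(-21))*32) - 25800) = √((67 + 6*(-21)*32) - 25800) = √((67 - 4032) - 25800) = √(-3965 - 25800) = √(-29765) = I*√29765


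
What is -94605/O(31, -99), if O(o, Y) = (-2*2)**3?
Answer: 94605/64 ≈ 1478.2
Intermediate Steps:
O(o, Y) = -64 (O(o, Y) = (-4)**3 = -64)
-94605/O(31, -99) = -94605/(-64) = -94605*(-1/64) = 94605/64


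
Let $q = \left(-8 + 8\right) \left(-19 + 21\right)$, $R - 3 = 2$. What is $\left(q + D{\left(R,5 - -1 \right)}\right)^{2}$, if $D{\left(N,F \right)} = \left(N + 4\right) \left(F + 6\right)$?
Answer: $11664$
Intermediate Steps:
$R = 5$ ($R = 3 + 2 = 5$)
$D{\left(N,F \right)} = \left(4 + N\right) \left(6 + F\right)$
$q = 0$ ($q = 0 \cdot 2 = 0$)
$\left(q + D{\left(R,5 - -1 \right)}\right)^{2} = \left(0 + \left(24 + 4 \left(5 - -1\right) + 6 \cdot 5 + \left(5 - -1\right) 5\right)\right)^{2} = \left(0 + \left(24 + 4 \left(5 + 1\right) + 30 + \left(5 + 1\right) 5\right)\right)^{2} = \left(0 + \left(24 + 4 \cdot 6 + 30 + 6 \cdot 5\right)\right)^{2} = \left(0 + \left(24 + 24 + 30 + 30\right)\right)^{2} = \left(0 + 108\right)^{2} = 108^{2} = 11664$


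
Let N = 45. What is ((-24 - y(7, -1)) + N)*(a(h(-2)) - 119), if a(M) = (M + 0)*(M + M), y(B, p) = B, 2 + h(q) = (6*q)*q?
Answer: 11886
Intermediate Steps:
h(q) = -2 + 6*q**2 (h(q) = -2 + (6*q)*q = -2 + 6*q**2)
a(M) = 2*M**2 (a(M) = M*(2*M) = 2*M**2)
((-24 - y(7, -1)) + N)*(a(h(-2)) - 119) = ((-24 - 1*7) + 45)*(2*(-2 + 6*(-2)**2)**2 - 119) = ((-24 - 7) + 45)*(2*(-2 + 6*4)**2 - 119) = (-31 + 45)*(2*(-2 + 24)**2 - 119) = 14*(2*22**2 - 119) = 14*(2*484 - 119) = 14*(968 - 119) = 14*849 = 11886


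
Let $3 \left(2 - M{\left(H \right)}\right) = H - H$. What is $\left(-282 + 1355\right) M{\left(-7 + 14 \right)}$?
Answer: $2146$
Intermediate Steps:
$M{\left(H \right)} = 2$ ($M{\left(H \right)} = 2 - \frac{H - H}{3} = 2 - 0 = 2 + 0 = 2$)
$\left(-282 + 1355\right) M{\left(-7 + 14 \right)} = \left(-282 + 1355\right) 2 = 1073 \cdot 2 = 2146$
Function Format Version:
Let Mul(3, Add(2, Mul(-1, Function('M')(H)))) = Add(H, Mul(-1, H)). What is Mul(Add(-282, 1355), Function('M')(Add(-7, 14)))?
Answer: 2146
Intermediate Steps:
Function('M')(H) = 2 (Function('M')(H) = Add(2, Mul(Rational(-1, 3), Add(H, Mul(-1, H)))) = Add(2, Mul(Rational(-1, 3), 0)) = Add(2, 0) = 2)
Mul(Add(-282, 1355), Function('M')(Add(-7, 14))) = Mul(Add(-282, 1355), 2) = Mul(1073, 2) = 2146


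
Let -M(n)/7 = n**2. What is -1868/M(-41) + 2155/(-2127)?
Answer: -21384649/25028409 ≈ -0.85441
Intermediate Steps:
M(n) = -7*n**2
-1868/M(-41) + 2155/(-2127) = -1868/((-7*(-41)**2)) + 2155/(-2127) = -1868/((-7*1681)) + 2155*(-1/2127) = -1868/(-11767) - 2155/2127 = -1868*(-1/11767) - 2155/2127 = 1868/11767 - 2155/2127 = -21384649/25028409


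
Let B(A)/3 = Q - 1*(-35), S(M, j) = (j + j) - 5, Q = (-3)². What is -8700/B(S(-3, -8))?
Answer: -725/11 ≈ -65.909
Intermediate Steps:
Q = 9
S(M, j) = -5 + 2*j (S(M, j) = 2*j - 5 = -5 + 2*j)
B(A) = 132 (B(A) = 3*(9 - 1*(-35)) = 3*(9 + 35) = 3*44 = 132)
-8700/B(S(-3, -8)) = -8700/132 = -8700*1/132 = -725/11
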